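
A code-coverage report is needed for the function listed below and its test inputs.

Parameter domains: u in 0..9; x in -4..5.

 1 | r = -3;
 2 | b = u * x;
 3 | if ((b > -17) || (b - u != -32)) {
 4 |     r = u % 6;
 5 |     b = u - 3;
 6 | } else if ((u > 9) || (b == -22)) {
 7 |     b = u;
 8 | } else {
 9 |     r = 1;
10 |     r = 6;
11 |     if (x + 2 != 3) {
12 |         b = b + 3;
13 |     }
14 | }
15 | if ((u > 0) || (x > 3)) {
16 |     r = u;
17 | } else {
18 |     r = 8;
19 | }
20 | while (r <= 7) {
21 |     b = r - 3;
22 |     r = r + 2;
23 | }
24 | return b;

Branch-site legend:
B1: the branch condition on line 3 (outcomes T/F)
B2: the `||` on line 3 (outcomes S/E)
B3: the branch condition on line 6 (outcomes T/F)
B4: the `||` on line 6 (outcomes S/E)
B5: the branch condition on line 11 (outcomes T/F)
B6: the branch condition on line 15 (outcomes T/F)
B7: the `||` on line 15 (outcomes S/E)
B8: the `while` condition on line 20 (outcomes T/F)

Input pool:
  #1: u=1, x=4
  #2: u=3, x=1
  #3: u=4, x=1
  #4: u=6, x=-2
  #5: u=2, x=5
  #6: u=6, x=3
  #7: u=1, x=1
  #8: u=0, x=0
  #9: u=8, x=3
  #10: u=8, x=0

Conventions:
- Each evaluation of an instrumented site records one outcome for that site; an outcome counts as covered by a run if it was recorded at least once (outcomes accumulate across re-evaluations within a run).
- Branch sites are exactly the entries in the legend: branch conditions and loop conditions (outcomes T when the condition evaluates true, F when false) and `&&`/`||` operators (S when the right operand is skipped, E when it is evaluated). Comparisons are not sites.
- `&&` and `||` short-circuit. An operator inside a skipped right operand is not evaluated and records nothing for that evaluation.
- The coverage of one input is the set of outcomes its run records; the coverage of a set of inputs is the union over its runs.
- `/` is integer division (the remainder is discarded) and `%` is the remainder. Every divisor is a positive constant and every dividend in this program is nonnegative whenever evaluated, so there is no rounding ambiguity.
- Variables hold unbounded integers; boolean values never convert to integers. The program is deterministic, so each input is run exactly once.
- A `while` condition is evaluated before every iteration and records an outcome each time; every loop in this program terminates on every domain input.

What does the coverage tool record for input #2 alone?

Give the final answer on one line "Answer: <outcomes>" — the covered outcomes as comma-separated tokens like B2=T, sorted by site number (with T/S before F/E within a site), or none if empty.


Simulating input #2 (u=3, x=1) step by step:
  B2->S, B1->T, B7->S, B6->T, B8->T, B8->T, B8->T, B8->F
collecting distinct outcomes: B1=T, B2=S, B6=T, B7=S, B8=T, B8=F
Answer: B1=T, B2=S, B6=T, B7=S, B8=T, B8=F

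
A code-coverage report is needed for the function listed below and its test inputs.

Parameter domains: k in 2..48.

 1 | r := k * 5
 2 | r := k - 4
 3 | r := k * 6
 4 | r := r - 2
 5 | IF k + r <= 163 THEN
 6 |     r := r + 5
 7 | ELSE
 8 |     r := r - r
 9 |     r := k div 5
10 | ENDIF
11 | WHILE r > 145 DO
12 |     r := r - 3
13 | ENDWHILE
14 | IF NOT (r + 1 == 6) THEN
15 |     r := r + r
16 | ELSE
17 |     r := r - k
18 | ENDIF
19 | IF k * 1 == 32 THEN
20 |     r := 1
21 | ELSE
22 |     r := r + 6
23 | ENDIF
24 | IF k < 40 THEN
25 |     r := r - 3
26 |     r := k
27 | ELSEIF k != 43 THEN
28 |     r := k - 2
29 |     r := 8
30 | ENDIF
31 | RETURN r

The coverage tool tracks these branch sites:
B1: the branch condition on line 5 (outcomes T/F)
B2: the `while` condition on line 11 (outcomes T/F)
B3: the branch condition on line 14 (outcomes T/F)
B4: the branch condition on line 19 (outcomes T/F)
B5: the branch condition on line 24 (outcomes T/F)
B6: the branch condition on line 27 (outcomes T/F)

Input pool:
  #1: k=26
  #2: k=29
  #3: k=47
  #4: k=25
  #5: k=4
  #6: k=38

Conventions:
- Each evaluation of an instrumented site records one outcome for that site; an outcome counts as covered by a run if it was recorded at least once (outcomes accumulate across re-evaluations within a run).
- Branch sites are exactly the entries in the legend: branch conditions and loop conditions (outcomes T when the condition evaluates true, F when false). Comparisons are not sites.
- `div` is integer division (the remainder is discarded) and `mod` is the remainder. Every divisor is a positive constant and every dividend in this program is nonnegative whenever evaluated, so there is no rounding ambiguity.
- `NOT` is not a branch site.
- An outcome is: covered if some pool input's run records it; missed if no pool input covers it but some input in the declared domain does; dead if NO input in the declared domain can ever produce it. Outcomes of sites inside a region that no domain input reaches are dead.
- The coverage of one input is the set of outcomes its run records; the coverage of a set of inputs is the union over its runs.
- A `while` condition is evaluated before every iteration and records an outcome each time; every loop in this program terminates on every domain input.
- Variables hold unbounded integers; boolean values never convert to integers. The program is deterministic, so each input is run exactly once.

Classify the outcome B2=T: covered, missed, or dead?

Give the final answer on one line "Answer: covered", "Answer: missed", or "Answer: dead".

no pool input records B2=T
checking all 47 inputs in the declared domain: B2=T is never recorded -> dead

Answer: dead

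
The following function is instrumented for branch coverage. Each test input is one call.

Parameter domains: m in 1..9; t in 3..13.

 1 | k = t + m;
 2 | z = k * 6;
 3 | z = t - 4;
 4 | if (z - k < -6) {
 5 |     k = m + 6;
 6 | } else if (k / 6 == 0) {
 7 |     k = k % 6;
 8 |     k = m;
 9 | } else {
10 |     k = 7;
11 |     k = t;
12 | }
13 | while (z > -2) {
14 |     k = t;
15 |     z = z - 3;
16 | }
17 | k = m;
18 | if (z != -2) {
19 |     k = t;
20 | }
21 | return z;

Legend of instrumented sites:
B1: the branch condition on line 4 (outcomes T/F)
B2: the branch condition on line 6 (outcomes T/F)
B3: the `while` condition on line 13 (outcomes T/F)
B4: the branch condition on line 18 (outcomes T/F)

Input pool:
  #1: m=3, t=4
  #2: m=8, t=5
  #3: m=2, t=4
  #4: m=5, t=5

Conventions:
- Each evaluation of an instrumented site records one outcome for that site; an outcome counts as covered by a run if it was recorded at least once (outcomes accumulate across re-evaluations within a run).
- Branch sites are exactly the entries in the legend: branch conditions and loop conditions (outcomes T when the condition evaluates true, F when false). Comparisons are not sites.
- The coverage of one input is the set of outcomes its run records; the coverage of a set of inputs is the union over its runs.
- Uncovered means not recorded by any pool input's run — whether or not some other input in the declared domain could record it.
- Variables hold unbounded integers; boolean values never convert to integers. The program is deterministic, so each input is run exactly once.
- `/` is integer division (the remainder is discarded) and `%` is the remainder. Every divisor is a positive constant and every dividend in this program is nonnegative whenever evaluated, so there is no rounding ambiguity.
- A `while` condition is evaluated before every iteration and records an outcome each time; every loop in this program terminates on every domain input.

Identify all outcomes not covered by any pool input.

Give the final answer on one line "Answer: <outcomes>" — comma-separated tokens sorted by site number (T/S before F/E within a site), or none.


input #1 (m=3, t=4): covers B1=T, B3=T, B3=F, B4=T
input #2 (m=8, t=5): covers B1=T, B3=T, B3=F, B4=F
input #3 (m=2, t=4): covers B1=F, B2=F, B3=T, B3=F, B4=T
input #4 (m=5, t=5): covers B1=T, B3=T, B3=F, B4=F
union over the pool: B1=T, B1=F, B2=F, B3=T, B3=F, B4=T, B4=F
uncovered (1 of 8): B2=T
Answer: B2=T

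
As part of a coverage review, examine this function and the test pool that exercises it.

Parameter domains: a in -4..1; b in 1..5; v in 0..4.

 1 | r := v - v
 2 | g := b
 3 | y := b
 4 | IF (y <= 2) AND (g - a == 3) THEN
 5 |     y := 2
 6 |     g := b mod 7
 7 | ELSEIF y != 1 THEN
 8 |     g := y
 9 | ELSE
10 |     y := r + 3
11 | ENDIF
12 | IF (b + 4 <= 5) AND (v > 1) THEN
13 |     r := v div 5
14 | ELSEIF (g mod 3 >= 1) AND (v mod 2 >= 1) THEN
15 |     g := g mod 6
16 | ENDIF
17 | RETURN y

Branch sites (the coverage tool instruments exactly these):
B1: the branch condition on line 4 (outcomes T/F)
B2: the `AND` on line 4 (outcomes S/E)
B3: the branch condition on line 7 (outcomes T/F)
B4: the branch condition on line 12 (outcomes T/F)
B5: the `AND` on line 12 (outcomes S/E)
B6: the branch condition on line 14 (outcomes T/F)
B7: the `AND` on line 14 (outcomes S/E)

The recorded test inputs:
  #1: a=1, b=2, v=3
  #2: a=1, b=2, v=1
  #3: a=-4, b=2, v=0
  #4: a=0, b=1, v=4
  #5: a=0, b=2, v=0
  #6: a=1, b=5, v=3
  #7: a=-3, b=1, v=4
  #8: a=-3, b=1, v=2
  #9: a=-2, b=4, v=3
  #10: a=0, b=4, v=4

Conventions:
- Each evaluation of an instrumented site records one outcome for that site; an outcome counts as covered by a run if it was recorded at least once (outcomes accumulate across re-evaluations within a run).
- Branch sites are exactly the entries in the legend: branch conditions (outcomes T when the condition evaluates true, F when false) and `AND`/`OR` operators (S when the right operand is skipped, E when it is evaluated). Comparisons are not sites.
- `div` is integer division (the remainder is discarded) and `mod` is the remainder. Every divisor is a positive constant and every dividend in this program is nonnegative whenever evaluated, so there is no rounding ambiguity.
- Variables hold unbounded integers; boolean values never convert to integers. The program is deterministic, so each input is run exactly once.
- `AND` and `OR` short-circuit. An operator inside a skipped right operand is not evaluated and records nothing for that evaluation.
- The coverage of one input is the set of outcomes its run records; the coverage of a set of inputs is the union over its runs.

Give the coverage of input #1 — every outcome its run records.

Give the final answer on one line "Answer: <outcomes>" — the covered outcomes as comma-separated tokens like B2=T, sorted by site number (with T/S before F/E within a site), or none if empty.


Tracing the run of input #1 (a=1, b=2, v=3):
  B2->E, B1->F, B3->T, B5->S, B4->F, B7->E, B6->T
as a set, this run covers: B1=F, B2=E, B3=T, B4=F, B5=S, B6=T, B7=E
Answer: B1=F, B2=E, B3=T, B4=F, B5=S, B6=T, B7=E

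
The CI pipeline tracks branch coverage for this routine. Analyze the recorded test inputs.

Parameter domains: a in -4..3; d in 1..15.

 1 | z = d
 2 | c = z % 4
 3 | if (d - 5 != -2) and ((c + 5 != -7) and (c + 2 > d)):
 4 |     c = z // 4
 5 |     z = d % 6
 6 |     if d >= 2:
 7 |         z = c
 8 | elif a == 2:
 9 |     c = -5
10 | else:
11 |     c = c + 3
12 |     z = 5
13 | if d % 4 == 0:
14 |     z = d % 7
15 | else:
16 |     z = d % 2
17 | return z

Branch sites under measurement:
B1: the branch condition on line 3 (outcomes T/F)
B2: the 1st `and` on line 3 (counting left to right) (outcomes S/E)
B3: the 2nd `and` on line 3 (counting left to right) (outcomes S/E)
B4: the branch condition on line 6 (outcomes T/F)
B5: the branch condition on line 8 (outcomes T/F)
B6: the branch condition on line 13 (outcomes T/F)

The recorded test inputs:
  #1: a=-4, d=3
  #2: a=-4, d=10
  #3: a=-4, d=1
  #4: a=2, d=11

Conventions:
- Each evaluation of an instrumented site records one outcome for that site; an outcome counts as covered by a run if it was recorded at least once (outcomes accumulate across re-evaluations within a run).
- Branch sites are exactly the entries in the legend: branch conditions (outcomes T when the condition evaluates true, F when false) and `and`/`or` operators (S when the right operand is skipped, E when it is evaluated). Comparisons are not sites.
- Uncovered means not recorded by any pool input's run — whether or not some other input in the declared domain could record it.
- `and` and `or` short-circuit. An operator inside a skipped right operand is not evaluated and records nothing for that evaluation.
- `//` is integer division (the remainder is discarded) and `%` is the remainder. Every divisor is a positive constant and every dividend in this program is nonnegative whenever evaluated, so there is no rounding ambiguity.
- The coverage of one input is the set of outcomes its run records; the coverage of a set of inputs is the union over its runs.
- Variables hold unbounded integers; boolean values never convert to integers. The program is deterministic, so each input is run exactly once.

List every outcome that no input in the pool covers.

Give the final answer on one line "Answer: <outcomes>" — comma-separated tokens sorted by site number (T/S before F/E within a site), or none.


#1 (a=-4, d=3) -> covered: B1=F, B2=S, B5=F, B6=F
#2 (a=-4, d=10) -> covered: B1=F, B2=E, B3=E, B5=F, B6=F
#3 (a=-4, d=1) -> covered: B1=T, B2=E, B3=E, B4=F, B6=F
#4 (a=2, d=11) -> covered: B1=F, B2=E, B3=E, B5=T, B6=F
union over the pool: B1=T, B1=F, B2=S, B2=E, B3=E, B4=F, B5=T, B5=F, B6=F
uncovered (3 of 12): B3=S, B4=T, B6=T
Answer: B3=S, B4=T, B6=T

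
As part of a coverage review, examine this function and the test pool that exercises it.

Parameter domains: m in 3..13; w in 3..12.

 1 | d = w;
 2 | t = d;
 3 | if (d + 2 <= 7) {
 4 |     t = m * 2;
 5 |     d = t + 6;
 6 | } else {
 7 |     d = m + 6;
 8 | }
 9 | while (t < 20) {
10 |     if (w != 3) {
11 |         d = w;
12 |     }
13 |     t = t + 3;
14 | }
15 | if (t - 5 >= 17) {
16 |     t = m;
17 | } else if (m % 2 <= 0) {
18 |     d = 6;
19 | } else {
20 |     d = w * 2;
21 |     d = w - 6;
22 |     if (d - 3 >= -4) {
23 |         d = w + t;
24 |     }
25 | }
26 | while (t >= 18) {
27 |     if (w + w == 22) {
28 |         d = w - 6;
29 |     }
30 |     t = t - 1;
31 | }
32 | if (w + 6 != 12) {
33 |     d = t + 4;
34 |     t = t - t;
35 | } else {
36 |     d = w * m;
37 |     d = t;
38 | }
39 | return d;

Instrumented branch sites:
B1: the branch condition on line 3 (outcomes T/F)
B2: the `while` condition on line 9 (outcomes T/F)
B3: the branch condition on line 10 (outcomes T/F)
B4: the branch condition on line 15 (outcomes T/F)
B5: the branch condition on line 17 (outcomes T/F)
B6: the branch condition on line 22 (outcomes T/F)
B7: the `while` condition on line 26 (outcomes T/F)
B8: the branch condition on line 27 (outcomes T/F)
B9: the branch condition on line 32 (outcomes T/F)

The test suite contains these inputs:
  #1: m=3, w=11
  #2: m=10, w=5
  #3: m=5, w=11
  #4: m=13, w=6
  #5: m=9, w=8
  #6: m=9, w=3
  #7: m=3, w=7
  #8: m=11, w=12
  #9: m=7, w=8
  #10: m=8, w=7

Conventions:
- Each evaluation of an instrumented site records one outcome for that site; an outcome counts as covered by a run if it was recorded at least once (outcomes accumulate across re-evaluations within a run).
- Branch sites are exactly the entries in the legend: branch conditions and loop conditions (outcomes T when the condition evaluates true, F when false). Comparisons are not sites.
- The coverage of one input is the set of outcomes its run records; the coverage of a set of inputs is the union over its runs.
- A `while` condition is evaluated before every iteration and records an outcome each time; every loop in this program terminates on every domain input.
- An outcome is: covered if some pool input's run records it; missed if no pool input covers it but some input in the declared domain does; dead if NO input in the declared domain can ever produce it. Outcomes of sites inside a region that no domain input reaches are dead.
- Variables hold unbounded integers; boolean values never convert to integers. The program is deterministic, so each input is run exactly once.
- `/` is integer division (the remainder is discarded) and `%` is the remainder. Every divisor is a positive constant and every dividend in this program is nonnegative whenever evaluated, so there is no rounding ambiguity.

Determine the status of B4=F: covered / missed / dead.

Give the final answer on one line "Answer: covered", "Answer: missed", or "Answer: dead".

B4=F is recorded by pool input(s) 1, 2, 3, 4, 5, 6, 8, 9 -> covered

Answer: covered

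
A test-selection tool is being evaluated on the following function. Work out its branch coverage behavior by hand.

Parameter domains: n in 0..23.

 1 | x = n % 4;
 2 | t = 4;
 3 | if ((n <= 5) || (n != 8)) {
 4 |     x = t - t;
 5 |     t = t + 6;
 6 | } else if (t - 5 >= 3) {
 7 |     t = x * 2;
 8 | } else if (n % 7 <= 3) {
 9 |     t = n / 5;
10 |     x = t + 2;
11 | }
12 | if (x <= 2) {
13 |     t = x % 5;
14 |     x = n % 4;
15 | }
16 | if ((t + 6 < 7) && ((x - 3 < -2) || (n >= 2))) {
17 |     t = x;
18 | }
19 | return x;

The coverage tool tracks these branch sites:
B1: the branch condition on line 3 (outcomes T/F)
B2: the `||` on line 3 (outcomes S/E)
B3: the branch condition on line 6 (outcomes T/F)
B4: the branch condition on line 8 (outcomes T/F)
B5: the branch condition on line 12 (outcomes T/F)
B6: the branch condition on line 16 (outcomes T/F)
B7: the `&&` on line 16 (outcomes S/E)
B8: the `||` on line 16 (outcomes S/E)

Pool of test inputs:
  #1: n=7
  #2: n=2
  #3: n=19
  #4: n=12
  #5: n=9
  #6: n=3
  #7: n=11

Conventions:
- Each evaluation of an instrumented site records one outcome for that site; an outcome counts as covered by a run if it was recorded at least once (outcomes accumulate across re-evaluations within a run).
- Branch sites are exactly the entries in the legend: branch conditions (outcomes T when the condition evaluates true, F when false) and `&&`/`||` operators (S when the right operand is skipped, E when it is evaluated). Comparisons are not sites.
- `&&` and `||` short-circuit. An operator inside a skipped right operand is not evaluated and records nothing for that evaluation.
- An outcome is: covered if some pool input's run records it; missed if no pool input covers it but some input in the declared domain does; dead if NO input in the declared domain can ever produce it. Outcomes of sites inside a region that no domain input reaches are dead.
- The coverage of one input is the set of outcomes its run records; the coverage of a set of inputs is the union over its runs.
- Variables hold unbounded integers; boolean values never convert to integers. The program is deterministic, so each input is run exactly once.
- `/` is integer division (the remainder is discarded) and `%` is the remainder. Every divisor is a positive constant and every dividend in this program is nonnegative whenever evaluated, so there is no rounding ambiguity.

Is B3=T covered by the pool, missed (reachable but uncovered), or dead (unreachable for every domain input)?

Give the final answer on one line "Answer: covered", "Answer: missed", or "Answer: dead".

no pool input records B3=T
checking all 24 inputs in the declared domain: B3=T is never recorded -> dead

Answer: dead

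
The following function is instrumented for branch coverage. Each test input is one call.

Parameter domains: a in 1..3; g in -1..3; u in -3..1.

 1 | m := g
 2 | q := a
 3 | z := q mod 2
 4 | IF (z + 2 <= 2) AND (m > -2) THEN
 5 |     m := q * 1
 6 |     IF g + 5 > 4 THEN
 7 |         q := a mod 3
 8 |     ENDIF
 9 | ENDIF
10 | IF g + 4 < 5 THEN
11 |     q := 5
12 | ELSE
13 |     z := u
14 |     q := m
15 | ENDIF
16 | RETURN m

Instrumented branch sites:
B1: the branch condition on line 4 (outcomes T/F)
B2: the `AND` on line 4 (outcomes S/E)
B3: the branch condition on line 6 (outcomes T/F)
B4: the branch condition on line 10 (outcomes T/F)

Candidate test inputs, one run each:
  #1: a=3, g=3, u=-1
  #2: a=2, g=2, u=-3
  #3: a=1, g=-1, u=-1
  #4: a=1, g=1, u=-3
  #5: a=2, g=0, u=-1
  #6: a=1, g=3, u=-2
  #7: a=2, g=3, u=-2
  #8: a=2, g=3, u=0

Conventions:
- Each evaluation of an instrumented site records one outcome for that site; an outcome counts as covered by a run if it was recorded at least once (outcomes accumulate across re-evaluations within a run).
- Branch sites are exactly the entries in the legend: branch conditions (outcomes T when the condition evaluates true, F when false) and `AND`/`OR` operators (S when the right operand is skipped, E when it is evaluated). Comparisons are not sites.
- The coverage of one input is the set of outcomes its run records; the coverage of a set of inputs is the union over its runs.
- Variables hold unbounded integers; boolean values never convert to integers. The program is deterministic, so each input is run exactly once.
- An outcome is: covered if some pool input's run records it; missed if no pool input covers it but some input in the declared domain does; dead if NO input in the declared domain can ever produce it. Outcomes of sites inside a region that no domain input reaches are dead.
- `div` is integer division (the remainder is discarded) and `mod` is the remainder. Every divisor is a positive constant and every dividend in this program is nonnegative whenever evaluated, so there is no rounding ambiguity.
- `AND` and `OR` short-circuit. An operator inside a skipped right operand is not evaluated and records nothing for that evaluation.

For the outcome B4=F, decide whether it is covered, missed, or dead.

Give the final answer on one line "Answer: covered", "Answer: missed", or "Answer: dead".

B4=F is recorded by pool input(s) 1, 2, 4, 6, 7, 8 -> covered

Answer: covered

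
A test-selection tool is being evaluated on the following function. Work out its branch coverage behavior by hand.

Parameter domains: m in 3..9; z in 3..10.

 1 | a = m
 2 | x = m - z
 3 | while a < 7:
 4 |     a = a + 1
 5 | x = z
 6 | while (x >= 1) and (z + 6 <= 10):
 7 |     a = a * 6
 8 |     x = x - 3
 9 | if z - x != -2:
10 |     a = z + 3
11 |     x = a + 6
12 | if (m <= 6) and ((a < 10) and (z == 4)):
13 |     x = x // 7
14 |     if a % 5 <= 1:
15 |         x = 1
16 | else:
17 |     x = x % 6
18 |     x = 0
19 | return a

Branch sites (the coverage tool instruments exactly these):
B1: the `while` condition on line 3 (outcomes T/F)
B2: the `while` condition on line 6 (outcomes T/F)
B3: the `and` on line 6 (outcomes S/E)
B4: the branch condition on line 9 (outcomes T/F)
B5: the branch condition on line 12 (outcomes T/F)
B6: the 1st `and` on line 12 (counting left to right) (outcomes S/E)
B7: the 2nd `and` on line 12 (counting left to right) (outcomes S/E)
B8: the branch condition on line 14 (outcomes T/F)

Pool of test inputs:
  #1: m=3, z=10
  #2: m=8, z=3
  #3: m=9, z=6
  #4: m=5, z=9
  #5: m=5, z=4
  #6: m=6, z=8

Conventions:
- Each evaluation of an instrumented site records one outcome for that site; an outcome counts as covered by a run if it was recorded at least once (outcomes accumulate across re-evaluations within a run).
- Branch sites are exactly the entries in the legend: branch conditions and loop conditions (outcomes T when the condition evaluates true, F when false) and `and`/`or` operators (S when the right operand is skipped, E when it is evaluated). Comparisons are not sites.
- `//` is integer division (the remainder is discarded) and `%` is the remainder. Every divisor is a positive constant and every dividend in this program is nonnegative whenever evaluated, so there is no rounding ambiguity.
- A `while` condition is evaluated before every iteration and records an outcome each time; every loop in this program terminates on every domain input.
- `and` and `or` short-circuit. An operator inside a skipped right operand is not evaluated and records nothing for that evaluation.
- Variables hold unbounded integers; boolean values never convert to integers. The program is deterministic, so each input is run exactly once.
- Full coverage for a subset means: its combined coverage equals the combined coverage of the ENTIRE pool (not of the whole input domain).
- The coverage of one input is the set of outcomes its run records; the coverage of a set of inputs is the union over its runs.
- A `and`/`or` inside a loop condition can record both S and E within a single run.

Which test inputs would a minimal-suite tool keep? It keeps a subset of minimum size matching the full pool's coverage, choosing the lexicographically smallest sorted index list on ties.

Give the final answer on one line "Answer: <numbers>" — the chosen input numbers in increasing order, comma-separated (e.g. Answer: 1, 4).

input #1 (m=3, z=10): events B1->T, B1->T, B1->T, B1->T, B1->F, B3->E, B2->F, B4->T, B6->E, B7->S, B5->F; covers B1=T, B1=F, B2=F, B3=E, B4=T, B5=F, B6=E, B7=S
input #2 (m=8, z=3): events B1->F, B3->E, B2->T, B3->S, B2->F, B4->T, B6->S, B5->F; covers B1=F, B2=T, B2=F, B3=S, B3=E, B4=T, B5=F, B6=S
input #3 (m=9, z=6): events B1->F, B3->E, B2->F, B4->T, B6->S, B5->F; covers B1=F, B2=F, B3=E, B4=T, B5=F, B6=S
input #4 (m=5, z=9): events B1->T, B1->T, B1->F, B3->E, B2->F, B4->T, B6->E, B7->S, B5->F; covers B1=T, B1=F, B2=F, B3=E, B4=T, B5=F, B6=E, B7=S
input #5 (m=5, z=4): events B1->T, B1->T, B1->F, B3->E, B2->T, B3->E, B2->T, B3->S, B2->F, B4->T, B6->E, B7->E, B5->T, B8->F; covers B1=T, B1=F, B2=T, B2=F, B3=S, B3=E, B4=T, B5=T, B6=E, B7=E, B8=F
input #6 (m=6, z=8): events B1->T, B1->F, B3->E, B2->F, B4->T, B6->E, B7->S, B5->F; covers B1=T, B1=F, B2=F, B3=E, B4=T, B5=F, B6=E, B7=S
pool-wide coverage (14 outcomes): B1=T, B1=F, B2=T, B2=F, B3=S, B3=E, B4=T, B5=T, B5=F, B6=S, B6=E, B7=S, B7=E, B8=F
checked all size-1 subsets: none covers 14 outcomes (max 11/14)
checked all size-2 subsets: none covers 14 outcomes (max 13/14)
size 3: inputs {1, 2, 5} cover all 14 outcomes, and no lexicographically smaller subset of this size does

Answer: 1, 2, 5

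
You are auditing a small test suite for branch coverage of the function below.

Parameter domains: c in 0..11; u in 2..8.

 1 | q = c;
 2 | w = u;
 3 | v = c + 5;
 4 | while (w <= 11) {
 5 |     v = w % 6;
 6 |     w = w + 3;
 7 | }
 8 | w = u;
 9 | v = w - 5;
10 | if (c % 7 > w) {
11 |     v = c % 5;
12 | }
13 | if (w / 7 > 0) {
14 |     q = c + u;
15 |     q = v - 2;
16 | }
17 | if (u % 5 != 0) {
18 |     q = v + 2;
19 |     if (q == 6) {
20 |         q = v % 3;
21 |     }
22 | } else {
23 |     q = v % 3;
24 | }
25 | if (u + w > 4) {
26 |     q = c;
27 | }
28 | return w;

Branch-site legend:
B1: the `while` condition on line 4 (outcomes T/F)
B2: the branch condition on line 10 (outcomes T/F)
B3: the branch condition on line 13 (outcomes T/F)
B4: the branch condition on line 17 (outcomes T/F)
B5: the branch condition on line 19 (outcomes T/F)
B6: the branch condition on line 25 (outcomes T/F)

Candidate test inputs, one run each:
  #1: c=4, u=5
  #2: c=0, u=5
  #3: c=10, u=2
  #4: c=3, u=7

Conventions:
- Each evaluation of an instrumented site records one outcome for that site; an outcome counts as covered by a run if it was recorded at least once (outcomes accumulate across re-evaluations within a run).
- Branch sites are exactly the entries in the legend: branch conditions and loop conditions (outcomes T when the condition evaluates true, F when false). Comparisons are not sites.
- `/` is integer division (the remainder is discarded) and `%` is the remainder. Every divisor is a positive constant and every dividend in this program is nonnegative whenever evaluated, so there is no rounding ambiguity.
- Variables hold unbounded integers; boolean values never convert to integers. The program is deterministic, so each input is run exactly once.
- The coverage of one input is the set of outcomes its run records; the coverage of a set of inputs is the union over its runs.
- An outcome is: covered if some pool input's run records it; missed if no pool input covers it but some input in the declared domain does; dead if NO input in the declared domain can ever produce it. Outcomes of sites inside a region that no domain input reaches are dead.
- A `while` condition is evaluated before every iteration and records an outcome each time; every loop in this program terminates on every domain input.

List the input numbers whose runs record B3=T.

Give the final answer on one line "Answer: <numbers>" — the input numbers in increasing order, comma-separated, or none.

input #1 (c=4, u=5): does not record B3=T
input #2 (c=0, u=5): does not record B3=T
input #3 (c=10, u=2): does not record B3=T
input #4 (c=3, u=7): records B3=T

Answer: 4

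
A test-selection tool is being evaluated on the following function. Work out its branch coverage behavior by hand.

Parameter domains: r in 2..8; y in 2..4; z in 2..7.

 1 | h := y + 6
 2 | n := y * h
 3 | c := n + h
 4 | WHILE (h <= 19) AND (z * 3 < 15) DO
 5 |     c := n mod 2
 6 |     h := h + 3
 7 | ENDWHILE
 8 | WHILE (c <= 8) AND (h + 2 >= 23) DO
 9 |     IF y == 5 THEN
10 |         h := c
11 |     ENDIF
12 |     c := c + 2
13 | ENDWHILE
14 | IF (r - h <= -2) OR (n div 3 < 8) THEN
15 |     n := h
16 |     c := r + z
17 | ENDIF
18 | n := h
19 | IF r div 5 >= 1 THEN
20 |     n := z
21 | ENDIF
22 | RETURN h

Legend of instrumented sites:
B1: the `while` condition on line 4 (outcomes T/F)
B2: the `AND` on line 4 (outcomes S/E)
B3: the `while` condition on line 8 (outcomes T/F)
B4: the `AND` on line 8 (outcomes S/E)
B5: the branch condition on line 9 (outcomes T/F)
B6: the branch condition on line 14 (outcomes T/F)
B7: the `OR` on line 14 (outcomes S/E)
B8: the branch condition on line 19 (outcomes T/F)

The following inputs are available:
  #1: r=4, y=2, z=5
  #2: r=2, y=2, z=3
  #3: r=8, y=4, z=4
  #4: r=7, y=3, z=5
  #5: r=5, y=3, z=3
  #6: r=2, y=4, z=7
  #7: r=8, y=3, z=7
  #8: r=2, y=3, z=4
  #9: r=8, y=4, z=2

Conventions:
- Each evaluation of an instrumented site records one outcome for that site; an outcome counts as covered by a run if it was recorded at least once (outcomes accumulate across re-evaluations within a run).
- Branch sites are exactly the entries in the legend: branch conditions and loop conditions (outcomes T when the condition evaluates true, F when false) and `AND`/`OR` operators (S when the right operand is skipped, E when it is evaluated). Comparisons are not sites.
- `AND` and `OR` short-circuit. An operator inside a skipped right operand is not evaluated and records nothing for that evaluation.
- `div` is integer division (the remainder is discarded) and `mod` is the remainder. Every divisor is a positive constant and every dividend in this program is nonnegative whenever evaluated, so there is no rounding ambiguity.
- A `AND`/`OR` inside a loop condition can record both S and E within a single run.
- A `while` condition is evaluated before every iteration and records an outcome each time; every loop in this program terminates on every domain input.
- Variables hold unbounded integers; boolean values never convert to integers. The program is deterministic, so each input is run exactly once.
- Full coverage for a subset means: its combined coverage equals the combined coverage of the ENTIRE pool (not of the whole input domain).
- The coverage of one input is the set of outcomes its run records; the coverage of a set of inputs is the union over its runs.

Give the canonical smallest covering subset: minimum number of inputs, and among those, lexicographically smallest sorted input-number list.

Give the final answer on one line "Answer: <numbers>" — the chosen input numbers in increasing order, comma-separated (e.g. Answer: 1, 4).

input #1, r=4, y=2, z=5: outcomes B1=F, B2=E, B3=F, B4=S, B6=T, B7=S, B8=F
input #2, r=2, y=2, z=3: outcomes B1=T, B1=F, B2=S, B2=E, B3=F, B4=E, B6=T, B7=S, B8=F
input #3, r=8, y=4, z=4: outcomes B1=T, B1=F, B2=S, B2=E, B3=T, B3=F, B4=S, B4=E, B5=F, B6=T, B7=S, B8=T
input #4, r=7, y=3, z=5: outcomes B1=F, B2=E, B3=F, B4=S, B6=T, B7=S, B8=T
input #5, r=5, y=3, z=3: outcomes B1=T, B1=F, B2=S, B2=E, B3=T, B3=F, B4=S, B4=E, B5=F, B6=T, B7=S, B8=T
input #6, r=2, y=4, z=7: outcomes B1=F, B2=E, B3=F, B4=S, B6=T, B7=S, B8=F
input #7, r=8, y=3, z=7: outcomes B1=F, B2=E, B3=F, B4=S, B6=F, B7=E, B8=T
input #8, r=2, y=3, z=4: outcomes B1=T, B1=F, B2=S, B2=E, B3=T, B3=F, B4=S, B4=E, B5=F, B6=T, B7=S, B8=F
input #9, r=8, y=4, z=2: outcomes B1=T, B1=F, B2=S, B2=E, B3=T, B3=F, B4=S, B4=E, B5=F, B6=T, B7=S, B8=T
together the pool reaches 15 outcomes: B1=T, B1=F, B2=S, B2=E, B3=T, B3=F, B4=S, B4=E, B5=F, B6=T, B6=F, B7=S, B7=E, B8=T, B8=F
size 1 is not enough: best union over all size-1 subsets is 12/15
inputs {7, 8} (size 2) cover everything; no size-2 subset with a lexicographically smaller index list covers all 15

Answer: 7, 8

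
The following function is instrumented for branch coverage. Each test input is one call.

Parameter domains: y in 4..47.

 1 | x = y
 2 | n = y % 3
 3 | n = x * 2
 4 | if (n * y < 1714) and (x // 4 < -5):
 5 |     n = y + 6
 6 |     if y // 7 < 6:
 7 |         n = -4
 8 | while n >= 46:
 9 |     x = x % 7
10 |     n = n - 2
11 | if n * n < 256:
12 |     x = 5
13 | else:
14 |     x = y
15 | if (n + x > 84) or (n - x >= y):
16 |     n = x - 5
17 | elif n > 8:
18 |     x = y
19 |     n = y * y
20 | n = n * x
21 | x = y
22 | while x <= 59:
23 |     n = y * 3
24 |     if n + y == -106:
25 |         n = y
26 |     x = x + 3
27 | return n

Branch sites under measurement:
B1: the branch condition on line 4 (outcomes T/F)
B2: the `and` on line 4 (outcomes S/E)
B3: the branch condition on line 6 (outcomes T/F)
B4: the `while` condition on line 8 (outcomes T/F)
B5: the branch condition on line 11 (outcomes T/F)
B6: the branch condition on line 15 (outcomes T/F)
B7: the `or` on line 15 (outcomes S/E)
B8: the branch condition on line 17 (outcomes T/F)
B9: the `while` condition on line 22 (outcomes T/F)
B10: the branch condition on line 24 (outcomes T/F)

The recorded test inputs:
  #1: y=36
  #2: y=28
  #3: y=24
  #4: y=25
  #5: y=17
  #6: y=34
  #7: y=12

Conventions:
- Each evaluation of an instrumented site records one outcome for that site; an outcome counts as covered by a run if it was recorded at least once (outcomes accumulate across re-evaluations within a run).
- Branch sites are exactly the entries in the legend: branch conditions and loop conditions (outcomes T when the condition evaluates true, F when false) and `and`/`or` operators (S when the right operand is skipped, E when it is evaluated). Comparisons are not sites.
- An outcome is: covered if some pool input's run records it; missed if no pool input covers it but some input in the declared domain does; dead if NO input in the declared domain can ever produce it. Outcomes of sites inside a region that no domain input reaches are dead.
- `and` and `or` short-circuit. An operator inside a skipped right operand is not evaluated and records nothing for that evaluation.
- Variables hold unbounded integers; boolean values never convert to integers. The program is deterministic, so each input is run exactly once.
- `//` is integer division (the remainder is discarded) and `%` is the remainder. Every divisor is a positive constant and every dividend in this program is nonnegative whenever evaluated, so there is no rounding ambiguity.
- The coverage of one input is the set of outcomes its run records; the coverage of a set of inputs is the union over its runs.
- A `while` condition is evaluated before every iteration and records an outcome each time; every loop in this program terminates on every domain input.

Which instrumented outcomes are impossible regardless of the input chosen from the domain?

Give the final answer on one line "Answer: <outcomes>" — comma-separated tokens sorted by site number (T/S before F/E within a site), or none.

exhaustive pass over the 44-input domain:
  B1=T: no domain input ever produces it -> dead
  B3=T: no domain input ever produces it -> dead
  B3=F: no domain input ever produces it -> dead
  B10=T: no domain input ever produces it -> dead
  reachable outcomes have witnesses, e.g. B1=F (e.g. y=4), B2=S (e.g. y=30), B2=E (e.g. y=4), B4=T (e.g. y=23)

Answer: B1=T, B3=T, B3=F, B10=T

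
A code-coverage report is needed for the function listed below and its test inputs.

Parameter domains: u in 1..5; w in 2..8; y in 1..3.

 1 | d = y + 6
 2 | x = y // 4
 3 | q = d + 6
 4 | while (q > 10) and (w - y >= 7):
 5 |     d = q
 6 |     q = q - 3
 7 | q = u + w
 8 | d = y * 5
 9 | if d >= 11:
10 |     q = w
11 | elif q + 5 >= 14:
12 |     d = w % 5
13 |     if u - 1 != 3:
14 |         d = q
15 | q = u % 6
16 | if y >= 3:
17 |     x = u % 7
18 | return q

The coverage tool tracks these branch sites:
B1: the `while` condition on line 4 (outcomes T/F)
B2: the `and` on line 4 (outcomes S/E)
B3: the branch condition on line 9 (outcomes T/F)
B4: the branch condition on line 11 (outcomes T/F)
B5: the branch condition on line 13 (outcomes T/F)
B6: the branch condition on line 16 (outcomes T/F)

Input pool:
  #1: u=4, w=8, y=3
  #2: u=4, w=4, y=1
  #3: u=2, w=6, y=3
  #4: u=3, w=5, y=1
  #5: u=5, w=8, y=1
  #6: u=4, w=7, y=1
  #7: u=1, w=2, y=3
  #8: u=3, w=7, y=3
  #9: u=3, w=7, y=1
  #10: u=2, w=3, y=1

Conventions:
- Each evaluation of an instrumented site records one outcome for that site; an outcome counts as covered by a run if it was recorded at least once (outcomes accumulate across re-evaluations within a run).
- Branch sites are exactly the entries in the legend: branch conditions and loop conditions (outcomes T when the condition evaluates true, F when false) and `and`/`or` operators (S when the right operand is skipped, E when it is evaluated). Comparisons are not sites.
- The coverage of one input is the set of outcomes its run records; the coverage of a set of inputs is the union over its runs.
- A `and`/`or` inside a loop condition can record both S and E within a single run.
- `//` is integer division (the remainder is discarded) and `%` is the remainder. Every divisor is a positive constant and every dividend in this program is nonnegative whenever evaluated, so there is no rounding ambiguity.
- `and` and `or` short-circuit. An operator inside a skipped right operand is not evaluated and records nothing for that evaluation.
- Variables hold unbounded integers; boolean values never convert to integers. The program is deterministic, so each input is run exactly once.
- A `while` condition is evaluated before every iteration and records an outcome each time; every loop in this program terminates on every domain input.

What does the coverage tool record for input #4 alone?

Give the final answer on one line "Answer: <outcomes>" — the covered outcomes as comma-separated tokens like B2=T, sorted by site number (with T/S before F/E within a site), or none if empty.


Event log for input #4 (u=3, w=5, y=1):
  B2->E, B1->F, B3->F, B4->F, B6->F
distinct outcomes covered: B1=F, B2=E, B3=F, B4=F, B6=F
Answer: B1=F, B2=E, B3=F, B4=F, B6=F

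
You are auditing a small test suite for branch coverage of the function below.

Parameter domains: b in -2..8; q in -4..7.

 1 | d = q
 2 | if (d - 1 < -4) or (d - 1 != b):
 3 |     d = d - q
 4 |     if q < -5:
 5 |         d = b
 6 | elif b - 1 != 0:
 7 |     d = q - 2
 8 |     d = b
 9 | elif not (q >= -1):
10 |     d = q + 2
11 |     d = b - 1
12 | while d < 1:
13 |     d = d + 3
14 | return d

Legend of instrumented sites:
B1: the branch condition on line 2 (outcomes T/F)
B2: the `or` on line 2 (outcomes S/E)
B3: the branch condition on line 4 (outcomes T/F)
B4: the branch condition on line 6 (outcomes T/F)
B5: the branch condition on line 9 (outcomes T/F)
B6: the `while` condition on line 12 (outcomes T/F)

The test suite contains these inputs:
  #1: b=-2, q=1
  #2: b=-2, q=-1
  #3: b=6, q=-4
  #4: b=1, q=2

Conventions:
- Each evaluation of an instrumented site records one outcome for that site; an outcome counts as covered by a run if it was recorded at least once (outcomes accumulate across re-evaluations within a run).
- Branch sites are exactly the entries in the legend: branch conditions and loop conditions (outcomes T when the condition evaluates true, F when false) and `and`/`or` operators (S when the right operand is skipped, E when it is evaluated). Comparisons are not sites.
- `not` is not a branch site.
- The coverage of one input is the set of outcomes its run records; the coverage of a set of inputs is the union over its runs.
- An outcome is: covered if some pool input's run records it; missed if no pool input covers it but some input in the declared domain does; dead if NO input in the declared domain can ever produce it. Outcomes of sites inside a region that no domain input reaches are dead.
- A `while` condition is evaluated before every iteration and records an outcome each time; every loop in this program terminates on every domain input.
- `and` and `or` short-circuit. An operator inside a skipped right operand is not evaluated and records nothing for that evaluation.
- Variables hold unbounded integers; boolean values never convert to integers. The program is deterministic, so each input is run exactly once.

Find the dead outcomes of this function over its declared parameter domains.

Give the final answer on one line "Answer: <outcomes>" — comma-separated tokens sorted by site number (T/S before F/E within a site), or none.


running all 132 domain inputs and tallying outcomes:
  B3=T: no domain input ever produces it -> dead
  B5=T: no domain input ever produces it -> dead
  reachable outcomes have witnesses, e.g. B1=T (e.g. b=-2, q=-4), B1=F (e.g. b=-2, q=-1), B2=S (e.g. b=-2, q=-4), B2=E (e.g. b=-2, q=-3)
Answer: B3=T, B5=T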